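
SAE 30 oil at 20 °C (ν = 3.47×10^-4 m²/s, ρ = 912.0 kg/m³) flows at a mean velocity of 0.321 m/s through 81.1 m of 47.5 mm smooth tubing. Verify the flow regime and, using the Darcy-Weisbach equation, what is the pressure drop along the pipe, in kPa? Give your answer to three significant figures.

Re = VD/ν = 0.321·0.04750/3.47×10^-4 = 43.9 → laminar (Re < 2300)
f = 64/Re = 1.457
h_f = f(L/D)V²/(2g) = 1.457·(81.1/0.04750)·0.321²/(2·9.81) = 13.06 m
Δp = ρg·h_f = 912.0·9.81·13.06 = 116.8 kPa

Δp ≈ 117 kPa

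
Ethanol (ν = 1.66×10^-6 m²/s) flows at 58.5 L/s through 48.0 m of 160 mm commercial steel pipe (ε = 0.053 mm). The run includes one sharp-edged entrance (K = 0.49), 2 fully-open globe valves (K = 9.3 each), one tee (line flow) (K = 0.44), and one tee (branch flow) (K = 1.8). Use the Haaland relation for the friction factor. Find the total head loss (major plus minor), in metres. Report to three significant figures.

V = 4Q/(πD²) = 2.910 m/s; V²/2g = 0.4315 m
Re = 2.80×10^5, ε/D = 3.31×10^-4 → f = 0.01712 (Haaland)
Major: h_f = f(L/D)·V²/2g = 0.01712·300.0·0.4315 = 2.216 m
Minor: ΣK = 21.3; h_m = ΣK·V²/2g = 9.203 m
Total H_L = 2.216 + 9.203 = 11.42 m

H_L ≈ 11.4 m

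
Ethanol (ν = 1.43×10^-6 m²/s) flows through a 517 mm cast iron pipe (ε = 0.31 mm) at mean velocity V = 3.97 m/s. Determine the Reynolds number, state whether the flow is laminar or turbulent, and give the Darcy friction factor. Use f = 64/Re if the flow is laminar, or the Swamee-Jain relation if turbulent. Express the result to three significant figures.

Re ≈ 1.44×10^6; turbulent; f ≈ 0.0178

Re = VD/ν = 3.970·0.517/1.43×10^-6 = 1.44×10^6
Re > 4000 → turbulent; ε/D = 6.00×10^-4
Swamee-Jain: f = 0.01779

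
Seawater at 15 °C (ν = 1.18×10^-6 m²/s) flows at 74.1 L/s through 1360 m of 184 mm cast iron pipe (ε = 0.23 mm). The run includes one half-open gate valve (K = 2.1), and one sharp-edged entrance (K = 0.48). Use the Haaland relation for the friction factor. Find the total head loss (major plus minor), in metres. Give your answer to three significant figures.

V = 4Q/(πD²) = 2.787 m/s; V²/2g = 0.3958 m
Re = 4.35×10^5, ε/D = 0.00125 → f = 0.02130 (Haaland)
Major: h_f = f(L/D)·V²/2g = 0.02130·7391·0.3958 = 62.32 m
Minor: ΣK = 2.58; h_m = ΣK·V²/2g = 1.021 m
Total H_L = 62.32 + 1.021 = 63.34 m

H_L ≈ 63.3 m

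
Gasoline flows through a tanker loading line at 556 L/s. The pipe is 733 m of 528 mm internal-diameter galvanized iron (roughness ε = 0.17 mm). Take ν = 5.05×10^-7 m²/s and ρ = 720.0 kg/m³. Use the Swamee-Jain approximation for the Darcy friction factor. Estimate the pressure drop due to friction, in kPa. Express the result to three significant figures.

Δp ≈ 50.0 kPa

V = 4Q/(πD²) = 4·0.556/(π·0.528²) = 2.539 m/s
Re = VD/ν = 2.539·0.528/5.05×10^-7 = 2.65×10^6 → turbulent
ε/D = 0.17/528 = 3.22×10^-4
Swamee-Jain: f = 0.01551
h_f = f(L/D)V²/(2g) = 0.01551·(733/0.528)·2.539²/(2·9.81) = 7.074 m
Δp = ρg·h_f = 720.0·9.81·7.074 = 49.97 kPa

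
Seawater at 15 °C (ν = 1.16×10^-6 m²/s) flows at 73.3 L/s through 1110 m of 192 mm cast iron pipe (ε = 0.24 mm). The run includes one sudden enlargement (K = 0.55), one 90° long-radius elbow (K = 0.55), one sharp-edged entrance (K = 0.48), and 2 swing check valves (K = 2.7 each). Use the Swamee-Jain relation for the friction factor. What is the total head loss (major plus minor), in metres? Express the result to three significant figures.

H_L ≈ 42.9 m

V = 4Q/(πD²) = 2.532 m/s; V²/2g = 0.3267 m
Re = 4.19×10^5, ε/D = 0.00125 → f = 0.02148 (Swamee-Jain)
Major: h_f = f(L/D)·V²/2g = 0.02148·5781·0.3267 = 40.57 m
Minor: ΣK = 6.98; h_m = ΣK·V²/2g = 2.280 m
Total H_L = 40.57 + 2.280 = 42.85 m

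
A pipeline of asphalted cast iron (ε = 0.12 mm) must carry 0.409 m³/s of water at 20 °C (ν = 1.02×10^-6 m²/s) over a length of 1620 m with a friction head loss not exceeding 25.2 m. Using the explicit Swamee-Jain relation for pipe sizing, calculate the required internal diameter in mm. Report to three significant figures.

Swamee-Jain (Type III): D = 0.66·[ε^1.25·(LQ²/(gh_f))^4.75 + ν·Q^9.4·(L/(gh_f))^5.2]^0.04
LQ²/(gh_f) = 1.096; L/(gh_f) = 6.553
Term 1 = ε^1.25·(…)^4.75 = 1.94×10^-5; Term 2 = ν·Q^9.4·(…)^5.2 = 4.02×10^-6
D = 0.66·(1.94×10^-5 + 4.02×10^-6)^0.04 = 0.4309 m = 431 mm
Check: V = 2.81 m/s, Re = 1.18×10^6, f = 0.01545, h_f = 23.3 m ≈ 25.2 m ✓

D ≈ 431 mm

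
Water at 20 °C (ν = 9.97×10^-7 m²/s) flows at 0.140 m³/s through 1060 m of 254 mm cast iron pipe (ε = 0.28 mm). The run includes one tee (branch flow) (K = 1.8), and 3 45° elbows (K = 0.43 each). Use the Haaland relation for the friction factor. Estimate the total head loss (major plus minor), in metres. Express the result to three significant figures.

H_L ≈ 34.5 m

V = 4Q/(πD²) = 2.763 m/s; V²/2g = 0.3891 m
Re = 7.04×10^5, ε/D = 0.00110 → f = 0.02050 (Haaland)
Major: h_f = f(L/D)·V²/2g = 0.02050·4173·0.3891 = 33.29 m
Minor: ΣK = 3.09; h_m = ΣK·V²/2g = 1.202 m
Total H_L = 33.29 + 1.202 = 34.49 m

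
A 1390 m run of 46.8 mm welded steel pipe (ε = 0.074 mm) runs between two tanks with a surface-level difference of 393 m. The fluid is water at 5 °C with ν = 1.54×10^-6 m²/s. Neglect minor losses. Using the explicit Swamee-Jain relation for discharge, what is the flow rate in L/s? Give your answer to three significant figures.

Swamee-Jain (Type II): Q = -0.965·√(gD⁵h_f/L)·ln[ε/(3.7D) + √(3.17ν²L/(gD³h_f))]
√(gD⁵h_f/L) = √(9.81·0.0468⁵·393/1390) = 7.891×10^-4
ε/(3.7D) = 4.27×10^-4; √(3.17ν²L/(gD³h_f)) = 1.63×10^-4
Q = -0.965·7.891×10^-4·ln(5.900×10^-4) = 0.005662 m³/s
Check: V = 3.29 m/s, Re = 1.00×10^5, f = 0.02418, h_f = 397 m ≈ 393 m ✓

Q ≈ 5.66 L/s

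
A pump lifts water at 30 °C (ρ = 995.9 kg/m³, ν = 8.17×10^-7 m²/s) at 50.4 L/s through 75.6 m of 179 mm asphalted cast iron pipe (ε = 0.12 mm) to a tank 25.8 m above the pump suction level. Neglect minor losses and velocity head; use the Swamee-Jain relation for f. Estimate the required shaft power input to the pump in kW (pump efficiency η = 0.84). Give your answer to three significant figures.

P_shaft ≈ 16.1 kW

V = 4Q/(πD²) = 2.003 m/s; Re = 4.39×10^5; ε/D = 6.70×10^-4; f = 0.01887
h_f = f(L/D)V²/2g = 1.629 m
Total head H = z + h_f = 25.8 + 1.629 = 27.43 m
P_hyd = ρgQH = 995.9·9.81·0.0504·27.43 = 13.51 kW
P_shaft = P_hyd/η = 13.51/0.84 = 16.08 kW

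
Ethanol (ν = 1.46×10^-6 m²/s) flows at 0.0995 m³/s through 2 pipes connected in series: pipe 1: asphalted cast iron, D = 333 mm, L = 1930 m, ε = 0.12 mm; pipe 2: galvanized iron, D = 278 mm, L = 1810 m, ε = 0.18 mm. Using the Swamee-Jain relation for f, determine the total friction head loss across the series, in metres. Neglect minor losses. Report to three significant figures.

H ≈ 23.8 m

Pipe 1: V = 1.142 m/s, Re = 2.61×10^5, ε/D = 3.60×10^-4, f = 0.01769, h_1 = f(L/D)V²/2g = 6.821 m
Pipe 2: V = 1.639 m/s, Re = 3.12×10^5, ε/D = 6.47×10^-4, f = 0.01908, h_2 = f(L/D)V²/2g = 17.02 m
Series → Q common, losses add: H = Σh = 23.84 m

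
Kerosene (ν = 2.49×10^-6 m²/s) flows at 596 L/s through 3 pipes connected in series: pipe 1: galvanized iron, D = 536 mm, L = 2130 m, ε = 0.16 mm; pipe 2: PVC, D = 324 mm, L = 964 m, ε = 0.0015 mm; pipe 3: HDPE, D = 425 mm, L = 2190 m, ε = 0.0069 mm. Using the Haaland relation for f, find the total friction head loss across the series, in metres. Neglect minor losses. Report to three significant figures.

Pipe 1: V = 2.641 m/s, Re = 5.69×10^5, ε/D = 2.99×10^-4, f = 0.01602, h_1 = f(L/D)V²/2g = 22.63 m
Pipe 2: V = 7.229 m/s, Re = 9.41×10^5, ε/D = 4.63×10^-6, f = 0.01178, h_2 = f(L/D)V²/2g = 93.36 m
Pipe 3: V = 4.201 m/s, Re = 7.17×10^5, ε/D = 1.62×10^-5, f = 0.01250, h_3 = f(L/D)V²/2g = 57.96 m
Series → Q common, losses add: H = Σh = 174.0 m

H ≈ 174 m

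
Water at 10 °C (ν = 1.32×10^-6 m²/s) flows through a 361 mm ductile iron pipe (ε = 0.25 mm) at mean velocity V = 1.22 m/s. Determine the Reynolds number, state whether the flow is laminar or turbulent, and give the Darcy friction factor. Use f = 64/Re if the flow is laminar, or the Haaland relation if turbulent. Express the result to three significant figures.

Re ≈ 3.34×10^5; turbulent; f ≈ 0.0190

Re = VD/ν = 1.220·0.361/1.32×10^-6 = 3.34×10^5
Re > 4000 → turbulent; ε/D = 6.93×10^-4
Haaland: f = 0.01901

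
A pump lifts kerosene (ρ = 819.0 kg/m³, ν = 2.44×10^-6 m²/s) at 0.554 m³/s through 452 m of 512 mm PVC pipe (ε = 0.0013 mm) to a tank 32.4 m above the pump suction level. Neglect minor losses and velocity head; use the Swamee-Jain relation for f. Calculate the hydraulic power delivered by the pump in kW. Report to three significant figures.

V = 4Q/(πD²) = 2.691 m/s; Re = 5.65×10^5; ε/D = 2.54×10^-6; f = 0.01286
h_f = f(L/D)V²/2g = 4.188 m
Total head H = z + h_f = 32.4 + 4.188 = 36.59 m
P_hyd = ρgQH = 819.0·9.81·0.554·36.59 = 162.9 kW

P_hyd ≈ 163 kW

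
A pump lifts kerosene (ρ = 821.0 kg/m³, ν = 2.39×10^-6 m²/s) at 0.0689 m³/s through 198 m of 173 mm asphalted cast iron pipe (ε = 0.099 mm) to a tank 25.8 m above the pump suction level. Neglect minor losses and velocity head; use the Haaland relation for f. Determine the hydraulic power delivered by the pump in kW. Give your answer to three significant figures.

P_hyd ≈ 19.6 kW

V = 4Q/(πD²) = 2.931 m/s; Re = 2.12×10^5; ε/D = 5.72×10^-4; f = 0.01892
h_f = f(L/D)V²/2g = 9.483 m
Total head H = z + h_f = 25.8 + 9.483 = 35.28 m
P_hyd = ρgQH = 821.0·9.81·0.0689·35.28 = 19.58 kW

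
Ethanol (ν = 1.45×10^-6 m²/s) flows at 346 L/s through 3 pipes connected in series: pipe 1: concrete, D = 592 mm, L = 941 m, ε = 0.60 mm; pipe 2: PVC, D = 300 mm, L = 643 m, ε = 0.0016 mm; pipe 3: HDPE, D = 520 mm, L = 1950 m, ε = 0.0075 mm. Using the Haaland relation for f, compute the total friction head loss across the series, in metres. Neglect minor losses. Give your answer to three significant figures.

H ≈ 39.6 m

Pipe 1: V = 1.257 m/s, Re = 5.13×10^5, ε/D = 0.00101, f = 0.02024, h_1 = f(L/D)V²/2g = 2.591 m
Pipe 2: V = 4.895 m/s, Re = 1.01×10^6, ε/D = 5.33×10^-6, f = 0.01165, h_2 = f(L/D)V²/2g = 30.50 m
Pipe 3: V = 1.629 m/s, Re = 5.84×10^5, ε/D = 1.44×10^-5, f = 0.01289, h_3 = f(L/D)V²/2g = 6.541 m
Series → Q common, losses add: H = Σh = 39.64 m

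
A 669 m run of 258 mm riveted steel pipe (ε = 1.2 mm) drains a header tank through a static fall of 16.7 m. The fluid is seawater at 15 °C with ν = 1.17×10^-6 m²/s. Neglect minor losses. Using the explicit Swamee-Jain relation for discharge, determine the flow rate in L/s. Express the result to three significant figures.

Q ≈ 107 L/s

Swamee-Jain (Type II): Q = -0.965·√(gD⁵h_f/L)·ln[ε/(3.7D) + √(3.17ν²L/(gD³h_f))]
√(gD⁵h_f/L) = √(9.81·0.258⁵·16.7/669) = 0.01673
ε/(3.7D) = 0.00126; √(3.17ν²L/(gD³h_f)) = 3.21×10^-5
Q = -0.965·0.01673·ln(0.001289) = 0.1074 m³/s
Check: V = 2.05 m/s, Re = 4.53×10^5, f = 0.03004, h_f = 16.8 m ≈ 16.7 m ✓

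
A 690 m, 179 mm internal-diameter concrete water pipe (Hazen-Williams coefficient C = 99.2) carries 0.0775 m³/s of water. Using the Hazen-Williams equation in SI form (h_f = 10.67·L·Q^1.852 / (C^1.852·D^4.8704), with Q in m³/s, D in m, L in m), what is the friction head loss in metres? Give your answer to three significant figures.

h_f = 10.67·690·0.0775^1.852 / (99.2^1.852·0.179^4.8704) = 56.41 m

h_f ≈ 56.4 m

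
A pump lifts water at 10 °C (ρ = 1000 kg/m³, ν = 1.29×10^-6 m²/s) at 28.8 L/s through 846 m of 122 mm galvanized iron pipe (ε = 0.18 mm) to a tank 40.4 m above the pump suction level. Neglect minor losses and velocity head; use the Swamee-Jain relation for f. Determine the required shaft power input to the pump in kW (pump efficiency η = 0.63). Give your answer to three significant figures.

P_shaft ≈ 40.0 kW

V = 4Q/(πD²) = 2.464 m/s; Re = 2.33×10^5; ε/D = 0.00148; f = 0.02274
h_f = f(L/D)V²/2g = 48.79 m
Total head H = z + h_f = 40.4 + 48.79 = 89.19 m
P_hyd = ρgQH = 1000·9.81·0.0288·89.19 = 25.20 kW
P_shaft = P_hyd/η = 25.20/0.63 = 40.00 kW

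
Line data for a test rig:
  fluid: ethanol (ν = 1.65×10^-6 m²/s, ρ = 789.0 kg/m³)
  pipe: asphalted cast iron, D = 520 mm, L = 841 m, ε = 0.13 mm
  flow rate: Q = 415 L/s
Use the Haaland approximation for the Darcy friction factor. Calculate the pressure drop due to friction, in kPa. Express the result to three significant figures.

V = 4Q/(πD²) = 4·0.415/(π·0.520²) = 1.954 m/s
Re = VD/ν = 1.954·0.520/1.65×10^-6 = 6.16×10^5 → turbulent
ε/D = 0.13/520 = 2.50×10^-4
Haaland: f = 0.01552
h_f = f(L/D)V²/(2g) = 0.01552·(841/0.520)·1.954²/(2·9.81) = 4.885 m
Δp = ρg·h_f = 789.0·9.81·4.885 = 37.81 kPa

Δp ≈ 37.8 kPa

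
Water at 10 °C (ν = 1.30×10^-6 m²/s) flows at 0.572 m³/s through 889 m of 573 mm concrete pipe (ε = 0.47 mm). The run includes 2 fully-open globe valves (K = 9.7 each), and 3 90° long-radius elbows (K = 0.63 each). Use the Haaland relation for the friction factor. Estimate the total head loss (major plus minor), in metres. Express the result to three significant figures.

V = 4Q/(πD²) = 2.218 m/s; V²/2g = 0.2508 m
Re = 9.78×10^5, ε/D = 8.20×10^-4 → f = 0.01907 (Haaland)
Major: h_f = f(L/D)·V²/2g = 0.01907·1551·0.2508 = 7.421 m
Minor: ΣK = 21.3; h_m = ΣK·V²/2g = 5.339 m
Total H_L = 7.421 + 5.339 = 12.76 m

H_L ≈ 12.8 m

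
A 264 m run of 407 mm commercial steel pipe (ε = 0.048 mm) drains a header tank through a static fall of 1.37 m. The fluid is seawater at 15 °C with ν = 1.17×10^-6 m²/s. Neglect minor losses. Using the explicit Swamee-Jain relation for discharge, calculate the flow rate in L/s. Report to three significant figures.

Swamee-Jain (Type II): Q = -0.965·√(gD⁵h_f/L)·ln[ε/(3.7D) + √(3.17ν²L/(gD³h_f))]
√(gD⁵h_f/L) = √(9.81·0.407⁵·1.37/264) = 0.02384
ε/(3.7D) = 3.19×10^-5; √(3.17ν²L/(gD³h_f)) = 3.56×10^-5
Q = -0.965·0.02384·ln(6.743×10^-5) = 0.2210 m³/s
Check: V = 1.70 m/s, Re = 5.91×10^5, f = 0.01442, h_f = 1.38 m ≈ 1.37 m ✓

Q ≈ 221 L/s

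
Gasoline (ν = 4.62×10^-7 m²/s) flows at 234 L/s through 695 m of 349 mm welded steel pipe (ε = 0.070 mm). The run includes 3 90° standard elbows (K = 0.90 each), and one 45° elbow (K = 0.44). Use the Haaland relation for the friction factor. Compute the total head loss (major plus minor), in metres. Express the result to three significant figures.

V = 4Q/(πD²) = 2.446 m/s; V²/2g = 0.3050 m
Re = 1.85×10^6, ε/D = 2.01×10^-4 → f = 0.01424 (Haaland)
Major: h_f = f(L/D)·V²/2g = 0.01424·1991·0.3050 = 8.650 m
Minor: ΣK = 3.14; h_m = ΣK·V²/2g = 0.9576 m
Total H_L = 8.650 + 0.9576 = 9.608 m

H_L ≈ 9.61 m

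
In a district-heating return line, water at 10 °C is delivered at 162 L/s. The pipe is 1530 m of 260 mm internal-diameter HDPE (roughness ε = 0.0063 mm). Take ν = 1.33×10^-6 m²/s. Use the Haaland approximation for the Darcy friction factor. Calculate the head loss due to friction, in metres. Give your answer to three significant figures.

h_f ≈ 36.3 m

V = 4Q/(πD²) = 4·0.162/(π·0.260²) = 3.051 m/s
Re = VD/ν = 3.051·0.260/1.33×10^-6 = 5.96×10^5 → turbulent
ε/D = 0.0063/260 = 2.42×10^-5
Haaland: f = 0.01299
h_f = f(L/D)V²/(2g) = 0.01299·(1530/0.260)·3.051²/(2·9.81) = 36.26 m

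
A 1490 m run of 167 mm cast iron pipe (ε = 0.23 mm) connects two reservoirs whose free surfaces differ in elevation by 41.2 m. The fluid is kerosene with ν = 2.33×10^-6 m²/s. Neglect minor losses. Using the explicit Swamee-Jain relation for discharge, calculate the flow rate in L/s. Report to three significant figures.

Q ≈ 43.7 L/s

Swamee-Jain (Type II): Q = -0.965·√(gD⁵h_f/L)·ln[ε/(3.7D) + √(3.17ν²L/(gD³h_f))]
√(gD⁵h_f/L) = √(9.81·0.167⁵·41.2/1490) = 0.005936
ε/(3.7D) = 3.72×10^-4; √(3.17ν²L/(gD³h_f)) = 1.17×10^-4
Q = -0.965·0.005936·ln(4.889×10^-4) = 0.04367 m³/s
Check: V = 1.99 m/s, Re = 1.43×10^5, f = 0.02299, h_f = 41.5 m ≈ 41.2 m ✓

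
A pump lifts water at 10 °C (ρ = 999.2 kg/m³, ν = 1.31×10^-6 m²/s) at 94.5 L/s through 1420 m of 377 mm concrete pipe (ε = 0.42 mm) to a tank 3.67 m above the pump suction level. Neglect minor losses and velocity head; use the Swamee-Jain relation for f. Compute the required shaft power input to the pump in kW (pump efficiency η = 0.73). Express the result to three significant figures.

V = 4Q/(πD²) = 0.8466 m/s; Re = 2.44×10^5; ε/D = 0.00111; f = 0.02141
h_f = f(L/D)V²/2g = 2.945 m
Total head H = z + h_f = 3.67 + 2.945 = 6.615 m
P_hyd = ρgQH = 999.2·9.81·0.0945·6.615 = 6.128 kW
P_shaft = P_hyd/η = 6.128/0.73 = 8.394 kW

P_shaft ≈ 8.39 kW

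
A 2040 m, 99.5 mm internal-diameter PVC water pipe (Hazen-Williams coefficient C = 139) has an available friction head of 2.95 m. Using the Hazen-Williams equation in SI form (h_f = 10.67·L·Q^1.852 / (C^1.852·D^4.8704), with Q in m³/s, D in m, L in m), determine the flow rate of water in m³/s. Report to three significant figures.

Q ≈ 0.00262 m³/s

Rearranging: Q = [h_f·C^1.852·D^4.8704 / (10.67·L)]^(1/1.852)
Q = [2.95·139^1.852·0.0995^4.8704 / (10.67·2040)]^0.540 = 0.002624 m³/s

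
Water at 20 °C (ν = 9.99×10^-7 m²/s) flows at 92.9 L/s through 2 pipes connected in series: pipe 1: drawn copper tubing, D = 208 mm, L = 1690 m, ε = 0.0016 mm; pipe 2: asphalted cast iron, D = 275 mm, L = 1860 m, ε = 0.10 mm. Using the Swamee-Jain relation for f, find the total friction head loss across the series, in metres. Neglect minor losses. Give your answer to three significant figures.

Pipe 1: V = 2.734 m/s, Re = 5.69×10^5, ε/D = 7.69×10^-6, f = 0.01293, h_1 = f(L/D)V²/2g = 40.01 m
Pipe 2: V = 1.564 m/s, Re = 4.31×10^5, ε/D = 3.64×10^-4, f = 0.01702, h_2 = f(L/D)V²/2g = 14.35 m
Series → Q common, losses add: H = Σh = 54.37 m

H ≈ 54.4 m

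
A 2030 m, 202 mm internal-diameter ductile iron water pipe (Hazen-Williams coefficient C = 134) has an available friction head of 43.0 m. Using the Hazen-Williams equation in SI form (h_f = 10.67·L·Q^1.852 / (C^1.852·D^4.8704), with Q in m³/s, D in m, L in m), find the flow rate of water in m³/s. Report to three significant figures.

Rearranging: Q = [h_f·C^1.852·D^4.8704 / (10.67·L)]^(1/1.852)
Q = [43.0·134^1.852·0.202^4.8704 / (10.67·2030)]^0.540 = 0.06938 m³/s

Q ≈ 0.0694 m³/s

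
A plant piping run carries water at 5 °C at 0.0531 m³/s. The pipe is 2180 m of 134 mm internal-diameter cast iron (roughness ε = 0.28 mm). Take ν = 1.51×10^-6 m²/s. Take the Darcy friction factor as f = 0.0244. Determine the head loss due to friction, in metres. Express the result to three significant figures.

h_f ≈ 287 m

V = 4Q/(πD²) = 4·0.0531/(π·0.134²) = 3.765 m/s
h_f = f(L/D)V²/(2g) = 0.02440·(2180/0.134)·3.765²/(2·9.81) = 286.8 m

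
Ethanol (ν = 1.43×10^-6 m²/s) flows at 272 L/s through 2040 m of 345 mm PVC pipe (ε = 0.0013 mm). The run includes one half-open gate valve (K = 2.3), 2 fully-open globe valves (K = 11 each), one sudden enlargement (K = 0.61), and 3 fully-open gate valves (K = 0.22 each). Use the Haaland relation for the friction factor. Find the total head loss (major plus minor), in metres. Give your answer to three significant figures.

V = 4Q/(πD²) = 2.910 m/s; V²/2g = 0.4315 m
Re = 7.02×10^5, ε/D = 3.77×10^-6 → f = 0.01236 (Haaland)
Major: h_f = f(L/D)·V²/2g = 0.01236·5913·0.4315 = 31.53 m
Minor: ΣK = 25.6; h_m = ΣK·V²/2g = 11.03 m
Total H_L = 31.53 + 11.03 = 42.56 m

H_L ≈ 42.6 m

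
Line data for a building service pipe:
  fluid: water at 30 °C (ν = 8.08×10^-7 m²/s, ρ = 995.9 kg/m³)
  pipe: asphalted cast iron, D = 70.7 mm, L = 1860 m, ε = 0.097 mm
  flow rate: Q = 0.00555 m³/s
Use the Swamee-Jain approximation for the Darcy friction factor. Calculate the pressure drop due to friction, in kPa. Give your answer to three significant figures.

Δp ≈ 607 kPa

V = 4Q/(πD²) = 4·0.00555/(π·0.0707²) = 1.414 m/s
Re = VD/ν = 1.414·0.0707/8.08×10^-7 = 1.24×10^5 → turbulent
ε/D = 0.097/70.7 = 0.00137
Swamee-Jain: f = 0.02319
h_f = f(L/D)V²/(2g) = 0.02319·(1860/0.0707)·1.414²/(2·9.81) = 62.15 m
Δp = ρg·h_f = 995.9·9.81·62.15 = 607.2 kPa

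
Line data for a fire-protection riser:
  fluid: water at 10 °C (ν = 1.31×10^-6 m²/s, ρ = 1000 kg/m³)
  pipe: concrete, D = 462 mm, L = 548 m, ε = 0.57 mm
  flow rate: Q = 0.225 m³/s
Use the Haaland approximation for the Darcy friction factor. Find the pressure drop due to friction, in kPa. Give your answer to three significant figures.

Δp ≈ 22.6 kPa

V = 4Q/(πD²) = 4·0.225/(π·0.462²) = 1.342 m/s
Re = VD/ν = 1.342·0.462/1.31×10^-6 = 4.73×10^5 → turbulent
ε/D = 0.57/462 = 0.00123
Haaland: f = 0.02120
h_f = f(L/D)V²/(2g) = 0.02120·(548/0.462)·1.342²/(2·9.81) = 2.308 m
Δp = ρg·h_f = 1000·9.81·2.308 = 22.65 kPa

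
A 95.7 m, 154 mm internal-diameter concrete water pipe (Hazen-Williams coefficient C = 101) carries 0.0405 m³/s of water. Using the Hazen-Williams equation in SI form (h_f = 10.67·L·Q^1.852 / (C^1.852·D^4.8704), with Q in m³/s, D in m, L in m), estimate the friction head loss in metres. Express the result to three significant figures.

h_f ≈ 4.73 m

h_f = 10.67·95.7·0.0405^1.852 / (101^1.852·0.154^4.8704) = 4.733 m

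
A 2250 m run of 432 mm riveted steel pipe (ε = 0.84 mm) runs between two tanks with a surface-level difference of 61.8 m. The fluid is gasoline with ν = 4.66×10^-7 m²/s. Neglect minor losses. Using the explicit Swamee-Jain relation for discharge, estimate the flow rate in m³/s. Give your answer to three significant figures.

Swamee-Jain (Type II): Q = -0.965·√(gD⁵h_f/L)·ln[ε/(3.7D) + √(3.17ν²L/(gD³h_f))]
√(gD⁵h_f/L) = √(9.81·0.432⁵·61.8/2250) = 0.06367
ε/(3.7D) = 5.26×10^-4; √(3.17ν²L/(gD³h_f)) = 5.63×10^-6
Q = -0.965·0.06367·ln(5.312×10^-4) = 0.4633 m³/s
Check: V = 3.16 m/s, Re = 2.93×10^6, f = 0.02335, h_f = 61.9 m ≈ 61.8 m ✓

Q ≈ 0.463 m³/s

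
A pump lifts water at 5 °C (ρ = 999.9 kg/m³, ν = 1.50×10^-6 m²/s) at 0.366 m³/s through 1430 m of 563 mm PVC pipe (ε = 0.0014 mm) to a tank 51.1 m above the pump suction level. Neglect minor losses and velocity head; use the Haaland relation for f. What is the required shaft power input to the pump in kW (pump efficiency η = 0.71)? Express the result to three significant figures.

V = 4Q/(πD²) = 1.470 m/s; Re = 5.52×10^5; ε/D = 2.49×10^-6; f = 0.01286
h_f = f(L/D)V²/2g = 3.600 m
Total head H = z + h_f = 51.1 + 3.600 = 54.70 m
P_hyd = ρgQH = 999.9·9.81·0.366·54.70 = 196.4 kW
P_shaft = P_hyd/η = 196.4/0.71 = 276.6 kW

P_shaft ≈ 277 kW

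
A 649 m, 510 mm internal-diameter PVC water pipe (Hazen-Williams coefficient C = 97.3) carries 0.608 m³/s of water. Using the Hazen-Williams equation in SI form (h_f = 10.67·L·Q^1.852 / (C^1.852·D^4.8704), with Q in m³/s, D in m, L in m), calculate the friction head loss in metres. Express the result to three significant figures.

h_f ≈ 15.2 m

h_f = 10.67·649·0.608^1.852 / (97.3^1.852·0.510^4.8704) = 15.22 m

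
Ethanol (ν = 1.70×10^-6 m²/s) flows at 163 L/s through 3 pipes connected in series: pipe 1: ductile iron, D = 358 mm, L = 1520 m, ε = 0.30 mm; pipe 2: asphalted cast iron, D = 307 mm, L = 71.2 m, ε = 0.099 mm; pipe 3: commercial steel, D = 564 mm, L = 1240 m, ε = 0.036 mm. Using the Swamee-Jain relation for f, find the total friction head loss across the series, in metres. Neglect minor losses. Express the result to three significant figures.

Pipe 1: V = 1.619 m/s, Re = 3.41×10^5, ε/D = 8.38×10^-4, f = 0.01992, h_1 = f(L/D)V²/2g = 11.30 m
Pipe 2: V = 2.202 m/s, Re = 3.98×10^5, ε/D = 3.22×10^-4, f = 0.01682, h_2 = f(L/D)V²/2g = 0.9641 m
Pipe 3: V = 0.6524 m/s, Re = 2.16×10^5, ε/D = 6.38×10^-5, f = 0.01588, h_3 = f(L/D)V²/2g = 0.7577 m
Series → Q common, losses add: H = Σh = 13.03 m

H ≈ 13.0 m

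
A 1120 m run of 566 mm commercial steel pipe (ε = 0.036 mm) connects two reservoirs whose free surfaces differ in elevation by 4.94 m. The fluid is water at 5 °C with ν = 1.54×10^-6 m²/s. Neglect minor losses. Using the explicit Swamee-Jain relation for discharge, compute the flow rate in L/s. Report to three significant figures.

Q ≈ 481 L/s

Swamee-Jain (Type II): Q = -0.965·√(gD⁵h_f/L)·ln[ε/(3.7D) + √(3.17ν²L/(gD³h_f))]
√(gD⁵h_f/L) = √(9.81·0.566⁵·4.94/1120) = 0.05013
ε/(3.7D) = 1.72×10^-5; √(3.17ν²L/(gD³h_f)) = 3.10×10^-5
Q = -0.965·0.05013·ln(4.815×10^-5) = 0.4809 m³/s
Check: V = 1.91 m/s, Re = 7.03×10^5, f = 0.01344, h_f = 4.95 m ≈ 4.94 m ✓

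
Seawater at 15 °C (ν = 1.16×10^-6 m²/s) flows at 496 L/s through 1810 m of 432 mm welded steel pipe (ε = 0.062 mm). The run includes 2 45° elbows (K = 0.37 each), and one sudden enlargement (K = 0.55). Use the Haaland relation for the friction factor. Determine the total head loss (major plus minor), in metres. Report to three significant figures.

H_L ≈ 34.3 m

V = 4Q/(πD²) = 3.384 m/s; V²/2g = 0.5836 m
Re = 1.26×10^6, ε/D = 1.44×10^-4 → f = 0.01373 (Haaland)
Major: h_f = f(L/D)·V²/2g = 0.01373·4190·0.5836 = 33.58 m
Minor: ΣK = 1.29; h_m = ΣK·V²/2g = 0.7529 m
Total H_L = 33.58 + 0.7529 = 34.33 m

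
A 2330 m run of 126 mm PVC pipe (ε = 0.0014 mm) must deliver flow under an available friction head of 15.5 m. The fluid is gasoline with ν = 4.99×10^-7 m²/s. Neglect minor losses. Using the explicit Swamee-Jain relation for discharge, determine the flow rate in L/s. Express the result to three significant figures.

Swamee-Jain (Type II): Q = -0.965·√(gD⁵h_f/L)·ln[ε/(3.7D) + √(3.17ν²L/(gD³h_f))]
√(gD⁵h_f/L) = √(9.81·0.126⁵·15.5/2330) = 0.001440
ε/(3.7D) = 3.00×10^-6; √(3.17ν²L/(gD³h_f)) = 7.78×10^-5
Q = -0.965·0.001440·ln(8.076×10^-5) = 0.01309 m³/s
Check: V = 1.05 m/s, Re = 2.65×10^5, f = 0.01483, h_f = 15.4 m ≈ 15.5 m ✓

Q ≈ 13.1 L/s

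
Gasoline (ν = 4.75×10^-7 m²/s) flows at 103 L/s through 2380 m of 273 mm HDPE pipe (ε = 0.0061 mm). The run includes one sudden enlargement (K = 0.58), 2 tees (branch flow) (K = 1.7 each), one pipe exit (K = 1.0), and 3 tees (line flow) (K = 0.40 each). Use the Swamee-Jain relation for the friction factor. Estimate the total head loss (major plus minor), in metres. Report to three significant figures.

H_L ≈ 17.6 m

V = 4Q/(πD²) = 1.760 m/s; V²/2g = 0.1578 m
Re = 1.01×10^6, ε/D = 2.23×10^-5 → f = 0.01211 (Swamee-Jain)
Major: h_f = f(L/D)·V²/2g = 0.01211·8718·0.1578 = 16.67 m
Minor: ΣK = 6.18; h_m = ΣK·V²/2g = 0.9753 m
Total H_L = 16.67 + 0.9753 = 17.64 m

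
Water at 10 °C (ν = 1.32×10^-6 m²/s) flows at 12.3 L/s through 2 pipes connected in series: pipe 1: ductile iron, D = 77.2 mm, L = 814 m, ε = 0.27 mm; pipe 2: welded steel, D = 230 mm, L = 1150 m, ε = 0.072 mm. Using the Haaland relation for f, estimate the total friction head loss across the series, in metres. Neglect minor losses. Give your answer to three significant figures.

H ≈ 105 m

Pipe 1: V = 2.628 m/s, Re = 1.54×10^5, ε/D = 0.00350, f = 0.02809, h_1 = f(L/D)V²/2g = 104.2 m
Pipe 2: V = 0.2960 m/s, Re = 5.16×10^4, ε/D = 3.13×10^-4, f = 0.02154, h_2 = f(L/D)V²/2g = 0.4811 m
Series → Q common, losses add: H = Σh = 104.7 m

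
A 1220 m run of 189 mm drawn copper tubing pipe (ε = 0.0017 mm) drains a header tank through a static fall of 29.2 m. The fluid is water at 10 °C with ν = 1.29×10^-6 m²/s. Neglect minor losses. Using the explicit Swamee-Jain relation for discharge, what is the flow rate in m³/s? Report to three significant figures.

Q ≈ 0.0706 m³/s

Swamee-Jain (Type II): Q = -0.965·√(gD⁵h_f/L)·ln[ε/(3.7D) + √(3.17ν²L/(gD³h_f))]
√(gD⁵h_f/L) = √(9.81·0.189⁵·29.2/1220) = 0.007525
ε/(3.7D) = 2.43×10^-6; √(3.17ν²L/(gD³h_f)) = 5.77×10^-5
Q = -0.965·0.007525·ln(6.012×10^-5) = 0.07058 m³/s
Check: V = 2.52 m/s, Re = 3.69×10^5, f = 0.01396, h_f = 29.1 m ≈ 29.2 m ✓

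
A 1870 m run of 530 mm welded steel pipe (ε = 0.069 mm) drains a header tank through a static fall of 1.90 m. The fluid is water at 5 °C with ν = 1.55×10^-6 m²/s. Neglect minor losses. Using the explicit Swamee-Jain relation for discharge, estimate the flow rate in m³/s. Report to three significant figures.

Q ≈ 0.180 m³/s

Swamee-Jain (Type II): Q = -0.965·√(gD⁵h_f/L)·ln[ε/(3.7D) + √(3.17ν²L/(gD³h_f))]
√(gD⁵h_f/L) = √(9.81·0.530⁵·1.90/1870) = 0.02042
ε/(3.7D) = 3.52×10^-5; √(3.17ν²L/(gD³h_f)) = 7.16×10^-5
Q = -0.965·0.02042·ln(1.068×10^-4) = 0.1802 m³/s
Check: V = 0.817 m/s, Re = 2.79×10^5, f = 0.01586, h_f = 1.90 m ≈ 1.90 m ✓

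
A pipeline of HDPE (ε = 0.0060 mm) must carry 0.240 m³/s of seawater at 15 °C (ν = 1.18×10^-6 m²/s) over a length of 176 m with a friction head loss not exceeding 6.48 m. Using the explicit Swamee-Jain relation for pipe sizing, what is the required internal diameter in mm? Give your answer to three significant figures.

D ≈ 278 mm

Swamee-Jain (Type III): D = 0.66·[ε^1.25·(LQ²/(gh_f))^4.75 + ν·Q^9.4·(L/(gh_f))^5.2]^0.04
LQ²/(gh_f) = 0.1595; L/(gh_f) = 2.769
Term 1 = ε^1.25·(…)^4.75 = 4.85×10^-11; Term 2 = ν·Q^9.4·(…)^5.2 = 3.51×10^-10
D = 0.66·(4.85×10^-11 + 3.51×10^-10)^0.04 = 0.2777 m = 278 mm
Check: V = 3.96 m/s, Re = 9.32×10^5, f = 0.01223, h_f = 6.20 m ≈ 6.48 m ✓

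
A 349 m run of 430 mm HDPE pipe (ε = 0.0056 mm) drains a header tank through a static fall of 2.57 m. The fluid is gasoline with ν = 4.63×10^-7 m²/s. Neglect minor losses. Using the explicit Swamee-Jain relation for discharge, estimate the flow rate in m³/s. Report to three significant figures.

Swamee-Jain (Type II): Q = -0.965·√(gD⁵h_f/L)·ln[ε/(3.7D) + √(3.17ν²L/(gD³h_f))]
√(gD⁵h_f/L) = √(9.81·0.430⁵·2.57/349) = 0.03259
ε/(3.7D) = 3.52×10^-6; √(3.17ν²L/(gD³h_f)) = 1.09×10^-5
Q = -0.965·0.03259·ln(1.440×10^-5) = 0.3506 m³/s
Check: V = 2.41 m/s, Re = 2.24×10^6, f = 0.01069, h_f = 2.58 m ≈ 2.57 m ✓

Q ≈ 0.351 m³/s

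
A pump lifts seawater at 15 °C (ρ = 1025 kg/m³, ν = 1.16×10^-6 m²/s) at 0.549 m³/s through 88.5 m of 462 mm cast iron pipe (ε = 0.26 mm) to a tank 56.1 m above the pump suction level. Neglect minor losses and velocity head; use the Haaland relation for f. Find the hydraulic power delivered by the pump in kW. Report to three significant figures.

V = 4Q/(πD²) = 3.275 m/s; Re = 1.30×10^6; ε/D = 5.63×10^-4; f = 0.01750
h_f = f(L/D)V²/2g = 1.832 m
Total head H = z + h_f = 56.1 + 1.832 = 57.93 m
P_hyd = ρgQH = 1025·9.81·0.549·57.93 = 319.8 kW

P_hyd ≈ 320 kW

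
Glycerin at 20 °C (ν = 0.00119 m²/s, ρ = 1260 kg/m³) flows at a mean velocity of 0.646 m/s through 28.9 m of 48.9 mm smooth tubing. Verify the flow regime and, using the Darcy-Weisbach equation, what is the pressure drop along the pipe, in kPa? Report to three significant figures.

Δp ≈ 375 kPa

Re = VD/ν = 0.646·0.04890/0.00119 = 26.5 → laminar (Re < 2300)
f = 64/Re = 2.411
h_f = f(L/D)V²/(2g) = 2.411·(28.9/0.04890)·0.646²/(2·9.81) = 30.31 m
Δp = ρg·h_f = 1260·9.81·30.31 = 374.6 kPa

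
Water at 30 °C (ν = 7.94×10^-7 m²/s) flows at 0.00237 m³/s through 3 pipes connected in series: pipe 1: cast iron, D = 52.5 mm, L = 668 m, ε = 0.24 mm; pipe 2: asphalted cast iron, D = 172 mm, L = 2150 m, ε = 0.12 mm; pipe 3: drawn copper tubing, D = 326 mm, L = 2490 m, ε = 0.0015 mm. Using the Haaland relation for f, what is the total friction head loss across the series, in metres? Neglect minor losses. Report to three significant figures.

Pipe 1: V = 1.095 m/s, Re = 7.24×10^4, ε/D = 0.00457, f = 0.03085, h_1 = f(L/D)V²/2g = 23.98 m
Pipe 2: V = 0.1020 m/s, Re = 2.21×10^4, ε/D = 6.98×10^-4, f = 0.02648, h_2 = f(L/D)V²/2g = 0.1756 m
Pipe 3: V = 0.02839 m/s, Re = 1.17×10^4, ε/D = 4.60×10^-6, f = 0.02963, h_3 = f(L/D)V²/2g = 0.009299 m
Series → Q common, losses add: H = Σh = 24.16 m

H ≈ 24.2 m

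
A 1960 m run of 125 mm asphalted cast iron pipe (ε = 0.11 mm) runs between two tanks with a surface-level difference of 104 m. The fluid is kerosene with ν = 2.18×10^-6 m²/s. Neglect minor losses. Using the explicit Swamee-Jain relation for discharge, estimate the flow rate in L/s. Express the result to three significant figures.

Q ≈ 30.5 L/s

Swamee-Jain (Type II): Q = -0.965·√(gD⁵h_f/L)·ln[ε/(3.7D) + √(3.17ν²L/(gD³h_f))]
√(gD⁵h_f/L) = √(9.81·0.125⁵·104/1960) = 0.003986
ε/(3.7D) = 2.38×10^-4; √(3.17ν²L/(gD³h_f)) = 1.22×10^-4
Q = -0.965·0.003986·ln(3.596×10^-4) = 0.03050 m³/s
Check: V = 2.49 m/s, Re = 1.43×10^5, f = 0.02122, h_f = 105 m ≈ 104 m ✓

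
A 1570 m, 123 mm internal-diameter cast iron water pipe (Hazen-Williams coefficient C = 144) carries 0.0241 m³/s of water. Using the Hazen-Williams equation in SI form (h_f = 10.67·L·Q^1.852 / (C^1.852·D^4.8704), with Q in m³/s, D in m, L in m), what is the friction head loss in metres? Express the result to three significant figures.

h_f = 10.67·1570·0.0241^1.852 / (144^1.852·0.123^4.8704) = 46.00 m

h_f ≈ 46.0 m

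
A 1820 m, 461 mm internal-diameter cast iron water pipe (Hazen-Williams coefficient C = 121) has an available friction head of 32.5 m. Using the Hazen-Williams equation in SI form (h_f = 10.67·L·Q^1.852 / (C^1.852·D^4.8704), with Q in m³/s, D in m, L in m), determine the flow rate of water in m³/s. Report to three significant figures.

Q ≈ 0.500 m³/s

Rearranging: Q = [h_f·C^1.852·D^4.8704 / (10.67·L)]^(1/1.852)
Q = [32.5·121^1.852·0.461^4.8704 / (10.67·1820)]^0.540 = 0.5003 m³/s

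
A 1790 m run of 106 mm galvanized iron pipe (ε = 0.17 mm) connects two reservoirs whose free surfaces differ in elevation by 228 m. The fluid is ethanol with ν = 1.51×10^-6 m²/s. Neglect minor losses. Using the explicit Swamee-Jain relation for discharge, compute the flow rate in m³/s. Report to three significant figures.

Swamee-Jain (Type II): Q = -0.965·√(gD⁵h_f/L)·ln[ε/(3.7D) + √(3.17ν²L/(gD³h_f))]
√(gD⁵h_f/L) = √(9.81·0.106⁵·228/1790) = 0.004089
ε/(3.7D) = 4.33×10^-4; √(3.17ν²L/(gD³h_f)) = 6.97×10^-5
Q = -0.965·0.004089·ln(5.031×10^-4) = 0.02997 m³/s
Check: V = 3.40 m/s, Re = 2.38×10^5, f = 0.02314, h_f = 230 m ≈ 228 m ✓

Q ≈ 0.0300 m³/s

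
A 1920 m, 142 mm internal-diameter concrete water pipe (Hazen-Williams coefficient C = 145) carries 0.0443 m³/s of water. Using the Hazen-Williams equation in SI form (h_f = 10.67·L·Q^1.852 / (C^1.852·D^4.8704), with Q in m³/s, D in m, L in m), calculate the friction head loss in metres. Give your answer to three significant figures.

h_f ≈ 85.2 m

h_f = 10.67·1920·0.0443^1.852 / (145^1.852·0.142^4.8704) = 85.20 m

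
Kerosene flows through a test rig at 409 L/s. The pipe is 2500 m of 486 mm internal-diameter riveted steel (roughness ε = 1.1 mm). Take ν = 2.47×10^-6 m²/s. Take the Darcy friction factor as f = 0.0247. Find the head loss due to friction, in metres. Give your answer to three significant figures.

V = 4Q/(πD²) = 4·0.409/(π·0.486²) = 2.205 m/s
h_f = f(L/D)V²/(2g) = 0.02470·(2500/0.486)·2.205²/(2·9.81) = 31.48 m

h_f ≈ 31.5 m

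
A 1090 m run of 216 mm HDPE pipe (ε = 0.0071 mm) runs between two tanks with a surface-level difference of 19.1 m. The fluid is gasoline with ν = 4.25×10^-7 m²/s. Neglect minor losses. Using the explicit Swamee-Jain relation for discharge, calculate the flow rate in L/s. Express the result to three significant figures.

Swamee-Jain (Type II): Q = -0.965·√(gD⁵h_f/L)·ln[ε/(3.7D) + √(3.17ν²L/(gD³h_f))]
√(gD⁵h_f/L) = √(9.81·0.216⁵·19.1/1090) = 0.008990
ε/(3.7D) = 8.88×10^-6; √(3.17ν²L/(gD³h_f)) = 1.82×10^-5
Q = -0.965·0.008990·ln(2.706×10^-5) = 0.09124 m³/s
Check: V = 2.49 m/s, Re = 1.27×10^6, f = 0.01201, h_f = 19.2 m ≈ 19.1 m ✓

Q ≈ 91.2 L/s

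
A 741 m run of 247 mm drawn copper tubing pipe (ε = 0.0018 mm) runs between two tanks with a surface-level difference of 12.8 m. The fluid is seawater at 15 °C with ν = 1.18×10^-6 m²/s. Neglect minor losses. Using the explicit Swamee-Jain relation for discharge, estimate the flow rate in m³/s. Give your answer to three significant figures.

Swamee-Jain (Type II): Q = -0.965·√(gD⁵h_f/L)·ln[ε/(3.7D) + √(3.17ν²L/(gD³h_f))]
√(gD⁵h_f/L) = √(9.81·0.247⁵·12.8/741) = 0.01248
ε/(3.7D) = 1.97×10^-6; √(3.17ν²L/(gD³h_f)) = 4.16×10^-5
Q = -0.965·0.01248·ln(4.354×10^-5) = 0.1210 m³/s
Check: V = 2.52 m/s, Re = 5.28×10^5, f = 0.01308, h_f = 12.7 m ≈ 12.8 m ✓

Q ≈ 0.121 m³/s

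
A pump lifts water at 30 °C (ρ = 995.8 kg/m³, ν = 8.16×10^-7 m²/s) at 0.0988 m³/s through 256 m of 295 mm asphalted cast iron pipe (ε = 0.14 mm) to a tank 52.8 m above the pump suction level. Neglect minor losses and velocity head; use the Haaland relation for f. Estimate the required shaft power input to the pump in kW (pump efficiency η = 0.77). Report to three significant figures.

V = 4Q/(πD²) = 1.446 m/s; Re = 5.23×10^5; ε/D = 4.75×10^-4; f = 0.01738
h_f = f(L/D)V²/2g = 1.606 m
Total head H = z + h_f = 52.8 + 1.606 = 54.41 m
P_hyd = ρgQH = 995.8·9.81·0.0988·54.41 = 52.51 kW
P_shaft = P_hyd/η = 52.51/0.77 = 68.20 kW

P_shaft ≈ 68.2 kW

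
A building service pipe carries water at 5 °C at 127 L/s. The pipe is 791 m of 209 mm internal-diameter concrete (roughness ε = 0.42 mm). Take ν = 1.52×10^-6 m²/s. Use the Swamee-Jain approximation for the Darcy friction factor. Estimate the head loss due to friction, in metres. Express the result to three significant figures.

V = 4Q/(πD²) = 4·0.127/(π·0.209²) = 3.702 m/s
Re = VD/ν = 3.702·0.209/1.52×10^-6 = 5.09×10^5 → turbulent
ε/D = 0.42/209 = 0.00201
Swamee-Jain: f = 0.02392
h_f = f(L/D)V²/(2g) = 0.02392·(791/0.209)·3.702²/(2·9.81) = 63.24 m

h_f ≈ 63.2 m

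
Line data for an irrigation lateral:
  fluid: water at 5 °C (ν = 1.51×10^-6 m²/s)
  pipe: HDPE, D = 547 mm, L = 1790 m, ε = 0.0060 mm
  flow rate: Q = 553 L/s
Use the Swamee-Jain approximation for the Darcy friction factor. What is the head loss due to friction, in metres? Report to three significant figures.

V = 4Q/(πD²) = 4·0.553/(π·0.547²) = 2.353 m/s
Re = VD/ν = 2.353·0.547/1.51×10^-6 = 8.52×10^5 → turbulent
ε/D = 0.0060/547 = 1.10×10^-5
Swamee-Jain: f = 0.01217
h_f = f(L/D)V²/(2g) = 0.01217·(1790/0.547)·2.353²/(2·9.81) = 11.24 m

h_f ≈ 11.2 m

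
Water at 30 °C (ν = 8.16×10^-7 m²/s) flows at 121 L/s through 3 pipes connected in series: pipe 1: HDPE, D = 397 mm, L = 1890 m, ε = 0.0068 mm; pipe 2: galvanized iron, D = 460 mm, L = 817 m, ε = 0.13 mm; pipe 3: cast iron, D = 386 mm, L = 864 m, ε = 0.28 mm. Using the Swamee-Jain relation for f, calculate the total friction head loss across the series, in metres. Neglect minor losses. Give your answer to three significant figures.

H ≈ 6.24 m

Pipe 1: V = 0.9775 m/s, Re = 4.76×10^5, ε/D = 1.71×10^-5, f = 0.01347, h_1 = f(L/D)V²/2g = 3.124 m
Pipe 2: V = 0.7281 m/s, Re = 4.10×10^5, ε/D = 2.83×10^-4, f = 0.01648, h_2 = f(L/D)V²/2g = 0.7907 m
Pipe 3: V = 1.034 m/s, Re = 4.89×10^5, ε/D = 7.25×10^-4, f = 0.01907, h_3 = f(L/D)V²/2g = 2.326 m
Series → Q common, losses add: H = Σh = 6.240 m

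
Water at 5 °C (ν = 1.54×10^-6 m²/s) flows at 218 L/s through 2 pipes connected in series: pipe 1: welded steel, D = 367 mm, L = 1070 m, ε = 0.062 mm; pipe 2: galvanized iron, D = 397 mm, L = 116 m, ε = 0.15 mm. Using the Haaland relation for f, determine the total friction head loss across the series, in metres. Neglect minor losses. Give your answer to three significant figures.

H ≈ 10.3 m

Pipe 1: V = 2.061 m/s, Re = 4.91×10^5, ε/D = 1.69×10^-4, f = 0.01502, h_1 = f(L/D)V²/2g = 9.476 m
Pipe 2: V = 1.761 m/s, Re = 4.54×10^5, ε/D = 3.78×10^-4, f = 0.01684, h_2 = f(L/D)V²/2g = 0.7779 m
Series → Q common, losses add: H = Σh = 10.25 m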